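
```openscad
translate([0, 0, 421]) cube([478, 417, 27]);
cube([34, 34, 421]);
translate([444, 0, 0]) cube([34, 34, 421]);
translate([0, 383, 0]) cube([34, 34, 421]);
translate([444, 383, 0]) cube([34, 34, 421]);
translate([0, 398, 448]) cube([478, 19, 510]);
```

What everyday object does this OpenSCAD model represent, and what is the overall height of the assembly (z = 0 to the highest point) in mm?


A chair. The overall height is 958 mm.

A slab on four corner posts with a tall panel at the back — a chair. The seat slab sits at z = 421 with thickness 27, and the 510 mm backrest starts at the seat top, so the overall height is 421 + 27 + 510 = 958 mm.


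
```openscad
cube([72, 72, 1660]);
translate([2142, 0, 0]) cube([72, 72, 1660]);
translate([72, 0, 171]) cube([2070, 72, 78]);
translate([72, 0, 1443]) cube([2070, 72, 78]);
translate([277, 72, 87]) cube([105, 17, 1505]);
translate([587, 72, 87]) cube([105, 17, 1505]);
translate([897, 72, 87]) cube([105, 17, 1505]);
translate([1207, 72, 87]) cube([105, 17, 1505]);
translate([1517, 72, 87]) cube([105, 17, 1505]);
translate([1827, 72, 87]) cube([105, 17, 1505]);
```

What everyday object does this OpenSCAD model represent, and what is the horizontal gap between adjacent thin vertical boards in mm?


A fence section. The picket gap is 205 mm.

Two posts, two rails, 6 pickets — a fence section. Span 2070 mm holds 6 pickets of 105 mm with 7 equal gaps: ⌊(2070 − 6·105) / 7⌋ = 205 mm.


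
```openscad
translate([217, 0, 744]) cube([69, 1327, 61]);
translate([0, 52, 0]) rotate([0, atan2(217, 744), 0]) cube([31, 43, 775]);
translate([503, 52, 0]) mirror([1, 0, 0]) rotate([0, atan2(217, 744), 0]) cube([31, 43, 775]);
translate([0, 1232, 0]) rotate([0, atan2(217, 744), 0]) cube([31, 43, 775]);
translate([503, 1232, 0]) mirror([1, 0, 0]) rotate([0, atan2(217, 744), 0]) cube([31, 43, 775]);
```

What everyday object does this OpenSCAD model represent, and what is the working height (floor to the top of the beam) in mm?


A sawhorse. The overall height is 805 mm.

A beam across two mirrored pairs of raked legs — a sawhorse. The beam's underside is at z = 744 (matching the legs' vertical rise in atan2(217, 744)) and the beam is 61 mm tall, so its top is at 744 + 61 = 805 mm. The raked legs top out at the beam's underside, so that is the highest point.


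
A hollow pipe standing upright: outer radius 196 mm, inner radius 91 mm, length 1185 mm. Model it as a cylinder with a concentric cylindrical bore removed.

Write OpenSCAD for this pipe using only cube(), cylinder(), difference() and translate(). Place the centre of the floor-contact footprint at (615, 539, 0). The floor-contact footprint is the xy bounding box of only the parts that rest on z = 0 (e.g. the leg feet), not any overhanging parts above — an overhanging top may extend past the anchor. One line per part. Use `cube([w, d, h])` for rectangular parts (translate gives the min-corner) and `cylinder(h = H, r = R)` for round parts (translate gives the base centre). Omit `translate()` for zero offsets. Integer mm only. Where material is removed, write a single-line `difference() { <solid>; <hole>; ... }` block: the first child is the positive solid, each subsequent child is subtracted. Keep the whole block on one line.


difference() { translate([615, 539, 0]) cylinder(h = 1185, r = 196); translate([615, 539, 0]) cylinder(h = 1185, r = 91); }


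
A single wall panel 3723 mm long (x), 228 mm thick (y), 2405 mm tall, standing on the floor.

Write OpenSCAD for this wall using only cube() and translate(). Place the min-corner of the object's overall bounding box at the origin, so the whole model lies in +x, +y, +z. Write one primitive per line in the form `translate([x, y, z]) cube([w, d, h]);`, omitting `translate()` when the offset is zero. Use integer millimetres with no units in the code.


cube([3723, 228, 2405]);


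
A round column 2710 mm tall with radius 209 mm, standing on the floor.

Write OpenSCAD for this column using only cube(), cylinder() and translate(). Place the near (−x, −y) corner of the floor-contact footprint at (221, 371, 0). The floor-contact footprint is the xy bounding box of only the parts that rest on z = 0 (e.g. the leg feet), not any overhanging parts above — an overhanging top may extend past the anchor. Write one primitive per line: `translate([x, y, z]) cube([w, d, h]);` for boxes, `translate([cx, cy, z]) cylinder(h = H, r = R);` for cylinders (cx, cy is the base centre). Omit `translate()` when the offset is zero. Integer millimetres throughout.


translate([430, 580, 0]) cylinder(h = 2710, r = 209);


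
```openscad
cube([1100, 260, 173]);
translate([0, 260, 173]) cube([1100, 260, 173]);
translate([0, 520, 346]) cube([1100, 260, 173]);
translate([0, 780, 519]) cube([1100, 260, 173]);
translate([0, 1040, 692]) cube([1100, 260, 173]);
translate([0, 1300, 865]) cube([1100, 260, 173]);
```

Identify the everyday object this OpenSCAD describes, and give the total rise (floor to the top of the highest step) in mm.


A staircase. The total rise is 1038 mm.

6 identical blocks, each offset up and back from the previous — a staircase. Each step is 173 mm tall and there are 6 of them, so the total rise is 6 × 173 = 1038 mm.


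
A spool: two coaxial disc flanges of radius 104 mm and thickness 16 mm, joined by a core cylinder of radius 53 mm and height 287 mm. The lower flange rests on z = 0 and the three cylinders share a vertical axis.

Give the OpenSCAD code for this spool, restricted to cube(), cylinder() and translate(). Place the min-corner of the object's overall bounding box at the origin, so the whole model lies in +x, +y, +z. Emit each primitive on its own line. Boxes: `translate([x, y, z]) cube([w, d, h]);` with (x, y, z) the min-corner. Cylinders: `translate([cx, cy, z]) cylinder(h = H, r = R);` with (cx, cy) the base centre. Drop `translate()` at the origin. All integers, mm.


translate([104, 104, 0]) cylinder(h = 16, r = 104);
translate([104, 104, 16]) cylinder(h = 287, r = 53);
translate([104, 104, 303]) cylinder(h = 16, r = 104);


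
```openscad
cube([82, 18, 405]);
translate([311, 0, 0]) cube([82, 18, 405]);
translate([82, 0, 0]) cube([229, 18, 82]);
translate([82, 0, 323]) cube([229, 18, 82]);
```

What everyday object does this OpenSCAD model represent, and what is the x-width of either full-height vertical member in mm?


A picture frame. The border width is 82 mm.

Four thin pieces enclosing a rectangular opening — a picture frame. The two full-height stiles are 405 mm tall; the top rail sits at z = 323 and is 82 mm tall, so the border above the opening is 405 − 323 = 82 mm, matching the stile x-width.


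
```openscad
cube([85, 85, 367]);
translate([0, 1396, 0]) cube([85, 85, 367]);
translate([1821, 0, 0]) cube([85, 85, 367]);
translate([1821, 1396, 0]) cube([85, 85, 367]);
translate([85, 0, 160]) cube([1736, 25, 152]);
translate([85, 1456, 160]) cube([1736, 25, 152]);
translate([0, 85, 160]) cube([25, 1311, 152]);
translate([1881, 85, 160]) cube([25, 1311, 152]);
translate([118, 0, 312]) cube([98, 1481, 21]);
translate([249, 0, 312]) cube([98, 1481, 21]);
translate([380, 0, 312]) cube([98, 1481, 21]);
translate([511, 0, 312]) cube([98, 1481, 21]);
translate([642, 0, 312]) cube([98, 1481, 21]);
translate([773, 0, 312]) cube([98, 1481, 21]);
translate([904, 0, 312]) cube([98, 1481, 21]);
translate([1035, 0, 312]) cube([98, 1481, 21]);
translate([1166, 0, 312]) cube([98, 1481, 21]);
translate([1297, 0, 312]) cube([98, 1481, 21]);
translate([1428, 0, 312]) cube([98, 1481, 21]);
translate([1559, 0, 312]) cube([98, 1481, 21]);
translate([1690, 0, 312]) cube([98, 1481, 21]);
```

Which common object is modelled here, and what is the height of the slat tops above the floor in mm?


A bed frame. The slat-top height is 333 mm.

Four posts, four rails, and a row of slats — a bed frame. Slats sit on the rails at z = 160 + 152 = 312; with slat thickness 21, the top is 333 mm.


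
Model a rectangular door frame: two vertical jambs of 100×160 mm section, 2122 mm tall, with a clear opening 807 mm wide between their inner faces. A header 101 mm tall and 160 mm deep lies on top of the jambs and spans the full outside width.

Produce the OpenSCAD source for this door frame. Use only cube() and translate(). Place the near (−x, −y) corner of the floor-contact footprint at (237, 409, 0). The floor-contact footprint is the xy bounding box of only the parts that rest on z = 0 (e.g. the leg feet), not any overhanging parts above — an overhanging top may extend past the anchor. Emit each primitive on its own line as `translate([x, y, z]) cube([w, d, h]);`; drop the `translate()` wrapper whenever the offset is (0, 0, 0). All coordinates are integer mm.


translate([237, 409, 0]) cube([100, 160, 2122]);
translate([1144, 409, 0]) cube([100, 160, 2122]);
translate([237, 409, 2122]) cube([1007, 160, 101]);


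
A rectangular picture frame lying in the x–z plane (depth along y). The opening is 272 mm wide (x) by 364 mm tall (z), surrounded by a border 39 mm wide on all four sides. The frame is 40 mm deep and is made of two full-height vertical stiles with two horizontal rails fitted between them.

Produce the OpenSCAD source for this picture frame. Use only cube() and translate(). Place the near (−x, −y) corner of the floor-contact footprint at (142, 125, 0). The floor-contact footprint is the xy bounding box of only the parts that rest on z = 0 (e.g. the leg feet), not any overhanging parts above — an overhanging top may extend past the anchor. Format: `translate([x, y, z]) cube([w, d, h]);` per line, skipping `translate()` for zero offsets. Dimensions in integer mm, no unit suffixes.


translate([142, 125, 0]) cube([39, 40, 442]);
translate([453, 125, 0]) cube([39, 40, 442]);
translate([181, 125, 0]) cube([272, 40, 39]);
translate([181, 125, 403]) cube([272, 40, 39]);


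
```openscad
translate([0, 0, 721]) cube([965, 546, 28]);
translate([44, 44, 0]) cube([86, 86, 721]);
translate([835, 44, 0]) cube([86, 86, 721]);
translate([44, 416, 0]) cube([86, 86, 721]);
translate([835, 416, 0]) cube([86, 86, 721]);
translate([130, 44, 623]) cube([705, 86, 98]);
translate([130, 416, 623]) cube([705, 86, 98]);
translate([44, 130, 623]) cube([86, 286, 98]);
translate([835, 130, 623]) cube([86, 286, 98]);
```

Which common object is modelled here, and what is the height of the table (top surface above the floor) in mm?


A table. The table height is 749 mm.

A 965×546×28 slab sits at z = 721 on four 86 mm square posts — a table. The top surface is at 721 + 28 = 749 mm.


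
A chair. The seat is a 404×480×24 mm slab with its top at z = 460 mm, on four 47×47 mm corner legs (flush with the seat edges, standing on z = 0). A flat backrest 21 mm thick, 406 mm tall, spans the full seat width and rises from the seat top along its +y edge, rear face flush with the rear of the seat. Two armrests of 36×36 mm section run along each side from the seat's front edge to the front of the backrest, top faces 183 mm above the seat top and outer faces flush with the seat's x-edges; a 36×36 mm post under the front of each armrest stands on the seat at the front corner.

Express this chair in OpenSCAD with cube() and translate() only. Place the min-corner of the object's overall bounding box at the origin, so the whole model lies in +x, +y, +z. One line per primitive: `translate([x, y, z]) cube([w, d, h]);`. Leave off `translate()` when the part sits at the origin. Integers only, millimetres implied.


// leg_h = 460 - 24 = 436
// arm post h = 183 - 36 = 147
translate([0, 0, 436]) cube([404, 480, 24]);
cube([47, 47, 436]);
translate([357, 0, 0]) cube([47, 47, 436]);
translate([0, 433, 0]) cube([47, 47, 436]);
translate([357, 433, 0]) cube([47, 47, 436]);
translate([0, 459, 460]) cube([404, 21, 406]);
translate([0, 0, 607]) cube([36, 459, 36]);
translate([368, 0, 607]) cube([36, 459, 36]);
translate([0, 0, 460]) cube([36, 36, 147]);
translate([368, 0, 460]) cube([36, 36, 147]);


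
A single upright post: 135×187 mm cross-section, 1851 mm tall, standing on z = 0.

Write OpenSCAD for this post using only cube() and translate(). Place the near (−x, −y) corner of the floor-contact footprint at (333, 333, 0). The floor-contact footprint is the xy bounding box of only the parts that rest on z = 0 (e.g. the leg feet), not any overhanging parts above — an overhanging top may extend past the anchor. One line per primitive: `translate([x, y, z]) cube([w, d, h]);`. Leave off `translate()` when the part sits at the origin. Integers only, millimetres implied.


translate([333, 333, 0]) cube([135, 187, 1851]);


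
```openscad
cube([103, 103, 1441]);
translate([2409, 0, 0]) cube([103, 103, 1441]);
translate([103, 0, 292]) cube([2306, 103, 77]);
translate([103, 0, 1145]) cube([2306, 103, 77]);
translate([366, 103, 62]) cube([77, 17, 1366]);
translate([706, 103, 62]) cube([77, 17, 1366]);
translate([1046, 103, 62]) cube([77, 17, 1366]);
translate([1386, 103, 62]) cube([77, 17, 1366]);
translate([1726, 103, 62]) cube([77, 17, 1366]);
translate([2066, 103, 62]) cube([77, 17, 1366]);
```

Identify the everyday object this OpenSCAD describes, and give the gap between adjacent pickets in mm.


A fence section. The picket gap is 263 mm.

Two posts, two rails, 6 pickets — a fence section. Span 2306 mm holds 6 pickets of 77 mm with 7 equal gaps: ⌊(2306 − 6·77) / 7⌋ = 263 mm.


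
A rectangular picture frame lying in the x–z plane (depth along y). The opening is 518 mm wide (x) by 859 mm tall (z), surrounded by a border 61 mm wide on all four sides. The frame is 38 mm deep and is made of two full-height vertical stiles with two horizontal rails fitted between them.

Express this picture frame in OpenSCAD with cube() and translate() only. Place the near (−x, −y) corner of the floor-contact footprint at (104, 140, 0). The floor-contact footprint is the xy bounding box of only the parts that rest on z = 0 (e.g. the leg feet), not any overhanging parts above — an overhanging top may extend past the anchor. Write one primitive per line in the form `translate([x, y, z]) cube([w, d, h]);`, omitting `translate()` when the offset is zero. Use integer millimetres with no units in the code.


translate([104, 140, 0]) cube([61, 38, 981]);
translate([683, 140, 0]) cube([61, 38, 981]);
translate([165, 140, 0]) cube([518, 38, 61]);
translate([165, 140, 920]) cube([518, 38, 61]);


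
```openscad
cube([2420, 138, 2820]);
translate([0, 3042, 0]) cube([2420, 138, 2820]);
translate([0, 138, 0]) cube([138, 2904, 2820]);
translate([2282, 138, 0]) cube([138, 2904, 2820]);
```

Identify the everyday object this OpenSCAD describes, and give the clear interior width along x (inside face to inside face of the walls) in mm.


A house (or room) frame. The interior width is 2144 mm.

Four 2820 mm walls enclosing a rectangle with no floor or roof — a room or house frame. Outside width is 2420 mm and wall thickness is 138 mm, so the interior width is 2420 − 2 × 138 = 2144 mm.


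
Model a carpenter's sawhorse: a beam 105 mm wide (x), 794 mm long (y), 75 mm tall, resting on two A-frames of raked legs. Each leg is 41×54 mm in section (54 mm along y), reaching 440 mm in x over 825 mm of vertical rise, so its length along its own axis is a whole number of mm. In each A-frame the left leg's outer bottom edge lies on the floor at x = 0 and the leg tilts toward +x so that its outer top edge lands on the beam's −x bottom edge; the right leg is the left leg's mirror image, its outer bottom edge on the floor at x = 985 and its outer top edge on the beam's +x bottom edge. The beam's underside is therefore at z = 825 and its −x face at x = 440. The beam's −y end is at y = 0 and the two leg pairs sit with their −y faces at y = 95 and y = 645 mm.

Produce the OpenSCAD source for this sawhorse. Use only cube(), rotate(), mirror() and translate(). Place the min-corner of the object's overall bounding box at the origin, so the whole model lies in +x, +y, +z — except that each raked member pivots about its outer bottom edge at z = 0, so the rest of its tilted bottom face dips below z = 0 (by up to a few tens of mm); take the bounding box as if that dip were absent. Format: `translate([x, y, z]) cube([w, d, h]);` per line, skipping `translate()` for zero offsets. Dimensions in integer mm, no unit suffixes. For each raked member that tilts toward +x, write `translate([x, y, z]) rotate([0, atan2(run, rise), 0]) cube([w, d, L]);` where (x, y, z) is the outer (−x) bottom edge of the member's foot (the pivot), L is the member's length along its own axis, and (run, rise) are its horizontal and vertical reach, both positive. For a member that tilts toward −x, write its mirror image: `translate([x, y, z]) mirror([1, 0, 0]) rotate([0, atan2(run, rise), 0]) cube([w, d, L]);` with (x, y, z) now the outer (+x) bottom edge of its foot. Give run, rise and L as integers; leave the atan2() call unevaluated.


translate([440, 0, 825]) cube([105, 794, 75]);
translate([0, 95, 0]) rotate([0, atan2(440, 825), 0]) cube([41, 54, 935]);
translate([985, 95, 0]) mirror([1, 0, 0]) rotate([0, atan2(440, 825), 0]) cube([41, 54, 935]);
translate([0, 645, 0]) rotate([0, atan2(440, 825), 0]) cube([41, 54, 935]);
translate([985, 645, 0]) mirror([1, 0, 0]) rotate([0, atan2(440, 825), 0]) cube([41, 54, 935]);


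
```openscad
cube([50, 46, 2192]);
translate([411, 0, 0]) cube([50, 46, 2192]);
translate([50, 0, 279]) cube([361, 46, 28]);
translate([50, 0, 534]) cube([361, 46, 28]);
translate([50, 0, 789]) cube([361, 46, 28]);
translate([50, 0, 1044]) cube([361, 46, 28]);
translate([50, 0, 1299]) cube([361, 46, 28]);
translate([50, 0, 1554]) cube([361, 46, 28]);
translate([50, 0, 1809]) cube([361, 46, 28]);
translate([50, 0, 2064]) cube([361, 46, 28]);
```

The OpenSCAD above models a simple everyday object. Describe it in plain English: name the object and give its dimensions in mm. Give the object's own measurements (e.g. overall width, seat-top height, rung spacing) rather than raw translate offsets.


A straight ladder. Two 50×46 mm vertical rails, 2192 mm tall, stand 461 mm apart (outside-to-outside) with their front faces coplanar on the −y side. 8 rungs, each 46 mm deep and 28 mm tall, span between the inner faces of the rails, front faces flush with the rails. The lowest rung's underside is at z = 279 mm and rungs are spaced 255 mm apart (underside to underside).


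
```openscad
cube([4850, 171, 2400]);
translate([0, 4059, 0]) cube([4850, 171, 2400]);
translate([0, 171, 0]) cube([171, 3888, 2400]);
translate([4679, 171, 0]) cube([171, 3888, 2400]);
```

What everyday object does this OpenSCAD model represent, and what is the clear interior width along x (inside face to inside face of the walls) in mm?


A house (or room) frame. The interior width is 4508 mm.

Four 2400 mm walls enclosing a rectangle with no floor or roof — a room or house frame. Outside width is 4850 mm and wall thickness is 171 mm, so the interior width is 4850 − 2 × 171 = 4508 mm.


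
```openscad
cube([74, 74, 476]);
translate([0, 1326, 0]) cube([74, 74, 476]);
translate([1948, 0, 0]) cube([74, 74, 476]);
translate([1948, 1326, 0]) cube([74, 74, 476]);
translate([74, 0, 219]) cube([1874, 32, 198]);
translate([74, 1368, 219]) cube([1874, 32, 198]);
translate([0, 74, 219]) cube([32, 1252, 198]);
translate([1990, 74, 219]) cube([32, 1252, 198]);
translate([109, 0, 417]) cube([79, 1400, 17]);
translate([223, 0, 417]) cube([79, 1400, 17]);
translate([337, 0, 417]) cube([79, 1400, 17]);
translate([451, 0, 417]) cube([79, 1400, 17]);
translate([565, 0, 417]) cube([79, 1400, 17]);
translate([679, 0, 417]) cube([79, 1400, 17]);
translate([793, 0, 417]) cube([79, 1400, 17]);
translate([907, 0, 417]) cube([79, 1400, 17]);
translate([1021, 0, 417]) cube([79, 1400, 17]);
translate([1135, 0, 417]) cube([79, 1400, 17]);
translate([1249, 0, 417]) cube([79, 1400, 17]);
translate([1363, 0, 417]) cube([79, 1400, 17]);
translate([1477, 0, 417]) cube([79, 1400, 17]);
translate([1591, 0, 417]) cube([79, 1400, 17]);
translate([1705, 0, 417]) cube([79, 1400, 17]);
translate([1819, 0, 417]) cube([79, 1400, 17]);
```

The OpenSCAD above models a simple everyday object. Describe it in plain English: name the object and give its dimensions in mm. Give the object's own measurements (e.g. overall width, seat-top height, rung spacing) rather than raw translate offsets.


A bed frame 2022 mm long (x) by 1400 mm wide (y). Four 74×74 mm corner posts, 476 mm tall, at the corners of the footprint. Four rails of 32 mm thickness and 198 mm height run between adjacent posts with their undersides at z = 219 mm, their outer faces flush with the outside of the frame (the two x-running rails run between the posts' inner faces; the two y-running rails run between the posts' inner faces). 16 slats, each 79 mm wide (x) and 17 mm thick, lie across the top of the two x-running rails, running the full 1400 mm width of the frame in y; along x they sit between the end posts with a 35 mm gap after the −x posts and between neighbouring slats, leaving 50 mm before the +x posts.


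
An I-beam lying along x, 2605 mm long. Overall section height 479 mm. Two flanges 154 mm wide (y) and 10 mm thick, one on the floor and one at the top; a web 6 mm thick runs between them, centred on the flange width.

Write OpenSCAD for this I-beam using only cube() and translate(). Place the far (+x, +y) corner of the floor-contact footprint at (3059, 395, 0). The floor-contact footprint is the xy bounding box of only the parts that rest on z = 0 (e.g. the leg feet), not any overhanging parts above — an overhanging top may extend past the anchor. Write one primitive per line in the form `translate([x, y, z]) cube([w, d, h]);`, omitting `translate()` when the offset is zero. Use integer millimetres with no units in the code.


translate([454, 241, 0]) cube([2605, 154, 10]);
translate([454, 315, 10]) cube([2605, 6, 459]);
translate([454, 241, 469]) cube([2605, 154, 10]);


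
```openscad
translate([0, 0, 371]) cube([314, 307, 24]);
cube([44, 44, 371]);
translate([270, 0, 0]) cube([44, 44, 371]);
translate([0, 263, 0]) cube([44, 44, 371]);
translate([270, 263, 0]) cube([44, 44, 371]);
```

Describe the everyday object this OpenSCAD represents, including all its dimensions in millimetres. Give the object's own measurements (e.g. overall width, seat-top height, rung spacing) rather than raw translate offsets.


A four-legged stool. The seat is a 314×307×24 mm slab whose top surface is at z = 395 mm; four square legs, each 44×44 mm in cross-section, run from the floor (z = 0) to the underside of the seat, each flush with a corner of the seat.


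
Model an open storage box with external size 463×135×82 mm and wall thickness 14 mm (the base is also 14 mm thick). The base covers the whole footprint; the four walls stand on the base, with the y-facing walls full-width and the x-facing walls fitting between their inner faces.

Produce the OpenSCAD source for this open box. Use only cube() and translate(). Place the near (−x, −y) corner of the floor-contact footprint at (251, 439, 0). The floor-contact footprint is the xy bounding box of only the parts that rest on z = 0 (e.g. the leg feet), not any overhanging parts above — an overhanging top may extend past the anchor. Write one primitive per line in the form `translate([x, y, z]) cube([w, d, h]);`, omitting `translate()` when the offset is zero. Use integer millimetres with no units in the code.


translate([251, 439, 0]) cube([463, 135, 14]);
translate([251, 439, 14]) cube([463, 14, 68]);
translate([251, 560, 14]) cube([463, 14, 68]);
translate([251, 453, 14]) cube([14, 107, 68]);
translate([700, 453, 14]) cube([14, 107, 68]);


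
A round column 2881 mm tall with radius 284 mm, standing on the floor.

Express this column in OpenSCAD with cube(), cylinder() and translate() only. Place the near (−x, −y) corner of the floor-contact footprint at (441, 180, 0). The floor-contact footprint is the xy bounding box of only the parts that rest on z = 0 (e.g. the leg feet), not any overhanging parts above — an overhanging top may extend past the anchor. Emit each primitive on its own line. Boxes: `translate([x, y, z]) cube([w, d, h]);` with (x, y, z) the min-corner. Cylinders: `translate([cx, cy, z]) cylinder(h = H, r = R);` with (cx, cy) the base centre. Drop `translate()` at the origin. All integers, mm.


translate([725, 464, 0]) cylinder(h = 2881, r = 284);


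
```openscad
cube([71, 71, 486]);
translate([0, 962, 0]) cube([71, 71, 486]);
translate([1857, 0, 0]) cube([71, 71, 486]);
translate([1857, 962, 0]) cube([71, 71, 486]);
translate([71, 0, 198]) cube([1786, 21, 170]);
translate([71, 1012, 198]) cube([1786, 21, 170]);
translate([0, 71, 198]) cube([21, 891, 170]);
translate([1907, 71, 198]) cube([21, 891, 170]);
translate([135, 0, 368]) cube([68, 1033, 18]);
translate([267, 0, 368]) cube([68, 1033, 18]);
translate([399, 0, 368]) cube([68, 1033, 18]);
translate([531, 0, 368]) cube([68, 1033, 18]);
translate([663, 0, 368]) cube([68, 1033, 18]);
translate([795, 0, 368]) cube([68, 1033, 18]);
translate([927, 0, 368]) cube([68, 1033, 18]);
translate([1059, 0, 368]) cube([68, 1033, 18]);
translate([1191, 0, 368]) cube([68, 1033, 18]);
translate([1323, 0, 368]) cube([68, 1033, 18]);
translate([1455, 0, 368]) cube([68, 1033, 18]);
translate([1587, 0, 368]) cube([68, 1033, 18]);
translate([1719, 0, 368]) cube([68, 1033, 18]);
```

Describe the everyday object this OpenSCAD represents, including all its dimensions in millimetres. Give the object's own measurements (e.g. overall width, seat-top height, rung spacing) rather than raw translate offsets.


A bed frame 1928 mm long (x) by 1033 mm wide (y). Four 71×71 mm corner posts, 486 mm tall, at the corners of the footprint. Four rails of 21 mm thickness and 170 mm height run between adjacent posts with their undersides at z = 198 mm, their outer faces flush with the outside of the frame (the two x-running rails run between the posts' inner faces; the two y-running rails run between the posts' inner faces). 13 slats, each 68 mm wide (x) and 18 mm thick, lie across the top of the two x-running rails, running the full 1033 mm width of the frame in y; along x they sit between the end posts with a 64 mm gap after the −x posts and between neighbouring slats, leaving 70 mm before the +x posts.


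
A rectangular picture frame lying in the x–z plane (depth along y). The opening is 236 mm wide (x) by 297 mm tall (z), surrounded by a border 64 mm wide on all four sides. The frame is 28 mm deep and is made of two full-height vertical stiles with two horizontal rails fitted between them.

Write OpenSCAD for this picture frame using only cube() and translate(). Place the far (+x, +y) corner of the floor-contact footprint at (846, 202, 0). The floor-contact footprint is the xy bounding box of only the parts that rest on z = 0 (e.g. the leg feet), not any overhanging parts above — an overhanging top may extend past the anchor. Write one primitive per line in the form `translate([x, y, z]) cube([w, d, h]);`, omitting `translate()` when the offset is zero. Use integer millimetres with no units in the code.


translate([482, 174, 0]) cube([64, 28, 425]);
translate([782, 174, 0]) cube([64, 28, 425]);
translate([546, 174, 0]) cube([236, 28, 64]);
translate([546, 174, 361]) cube([236, 28, 64]);


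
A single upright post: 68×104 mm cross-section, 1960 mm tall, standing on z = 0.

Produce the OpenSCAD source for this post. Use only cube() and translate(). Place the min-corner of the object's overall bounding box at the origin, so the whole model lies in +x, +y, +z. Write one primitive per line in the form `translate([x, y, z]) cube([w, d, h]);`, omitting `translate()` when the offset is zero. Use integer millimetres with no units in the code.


cube([68, 104, 1960]);


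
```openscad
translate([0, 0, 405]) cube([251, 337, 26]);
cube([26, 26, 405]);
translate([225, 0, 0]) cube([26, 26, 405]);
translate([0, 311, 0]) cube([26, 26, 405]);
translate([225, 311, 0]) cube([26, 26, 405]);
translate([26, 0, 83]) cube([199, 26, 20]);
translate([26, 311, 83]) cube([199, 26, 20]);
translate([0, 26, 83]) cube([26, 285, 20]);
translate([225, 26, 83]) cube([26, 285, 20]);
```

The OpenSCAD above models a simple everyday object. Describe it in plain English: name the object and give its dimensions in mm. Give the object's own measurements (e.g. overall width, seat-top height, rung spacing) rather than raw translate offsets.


A four-legged stool. The seat is a 251×337×26 mm slab whose top surface is at z = 431 mm; four square legs, each 26×26 mm in cross-section, run from the floor (z = 0) to the underside of the seat, each flush with a corner of the seat. Four stretchers, 26 mm wide and 20 mm tall, connect adjacent legs with their undersides at z = 83 mm, each running between the inner faces of the legs it joins and aligned with the legs' outer faces on the other axis.


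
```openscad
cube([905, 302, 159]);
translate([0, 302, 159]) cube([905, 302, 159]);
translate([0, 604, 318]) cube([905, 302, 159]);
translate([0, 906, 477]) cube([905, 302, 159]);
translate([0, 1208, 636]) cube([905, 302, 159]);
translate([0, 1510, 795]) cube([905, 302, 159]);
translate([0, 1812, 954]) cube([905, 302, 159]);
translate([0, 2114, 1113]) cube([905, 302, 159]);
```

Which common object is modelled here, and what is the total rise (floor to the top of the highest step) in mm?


A staircase. The total rise is 1272 mm.

8 identical blocks, each offset up and back from the previous — a staircase. Each step is 159 mm tall and there are 8 of them, so the total rise is 8 × 159 = 1272 mm.


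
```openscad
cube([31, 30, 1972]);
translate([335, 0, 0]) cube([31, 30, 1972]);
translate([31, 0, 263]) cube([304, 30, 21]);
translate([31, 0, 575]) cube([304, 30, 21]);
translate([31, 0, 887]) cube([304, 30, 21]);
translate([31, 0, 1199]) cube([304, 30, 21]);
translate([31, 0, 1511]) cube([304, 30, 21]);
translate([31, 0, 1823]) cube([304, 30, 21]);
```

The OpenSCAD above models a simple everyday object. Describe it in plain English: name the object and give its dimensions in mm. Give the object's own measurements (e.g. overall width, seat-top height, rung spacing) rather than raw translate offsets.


A straight ladder. Two 31×30 mm vertical rails, 1972 mm tall, stand 366 mm apart (outside-to-outside) with their front faces coplanar on the −y side. 6 rungs, each 30 mm deep and 21 mm tall, span between the inner faces of the rails, front faces flush with the rails. The lowest rung's underside is at z = 263 mm and rungs are spaced 312 mm apart (underside to underside).


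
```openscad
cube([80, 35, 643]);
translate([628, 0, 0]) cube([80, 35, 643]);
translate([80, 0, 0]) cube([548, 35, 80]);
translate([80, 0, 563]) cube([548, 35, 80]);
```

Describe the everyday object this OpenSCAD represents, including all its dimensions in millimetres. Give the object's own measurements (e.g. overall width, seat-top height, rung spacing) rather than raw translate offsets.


A rectangular picture frame lying in the x–z plane (depth along y). The opening is 548 mm wide (x) by 483 mm tall (z), surrounded by a border 80 mm wide on all four sides. The frame is 35 mm deep and is made of two full-height vertical stiles with two horizontal rails fitted between them.


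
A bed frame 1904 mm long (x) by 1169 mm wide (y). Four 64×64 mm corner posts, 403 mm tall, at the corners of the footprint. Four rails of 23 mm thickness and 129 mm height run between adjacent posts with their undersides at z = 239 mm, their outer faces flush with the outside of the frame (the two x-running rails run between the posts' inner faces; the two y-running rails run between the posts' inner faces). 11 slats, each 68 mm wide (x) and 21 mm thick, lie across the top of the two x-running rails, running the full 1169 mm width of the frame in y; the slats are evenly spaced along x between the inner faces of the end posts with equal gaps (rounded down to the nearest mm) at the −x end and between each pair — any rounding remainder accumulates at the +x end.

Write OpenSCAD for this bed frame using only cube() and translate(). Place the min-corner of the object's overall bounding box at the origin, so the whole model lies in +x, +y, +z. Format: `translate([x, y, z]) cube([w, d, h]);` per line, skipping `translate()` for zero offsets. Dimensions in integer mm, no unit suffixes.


// slat z = rail_z + rail_h = 239 + 129 = 368
// slat gap = ⌊(1776 − 11·68) / 12⌋ = 85
cube([64, 64, 403]);
translate([0, 1105, 0]) cube([64, 64, 403]);
translate([1840, 0, 0]) cube([64, 64, 403]);
translate([1840, 1105, 0]) cube([64, 64, 403]);
translate([64, 0, 239]) cube([1776, 23, 129]);
translate([64, 1146, 239]) cube([1776, 23, 129]);
translate([0, 64, 239]) cube([23, 1041, 129]);
translate([1881, 64, 239]) cube([23, 1041, 129]);
translate([149, 0, 368]) cube([68, 1169, 21]);
translate([302, 0, 368]) cube([68, 1169, 21]);
translate([455, 0, 368]) cube([68, 1169, 21]);
translate([608, 0, 368]) cube([68, 1169, 21]);
translate([761, 0, 368]) cube([68, 1169, 21]);
translate([914, 0, 368]) cube([68, 1169, 21]);
translate([1067, 0, 368]) cube([68, 1169, 21]);
translate([1220, 0, 368]) cube([68, 1169, 21]);
translate([1373, 0, 368]) cube([68, 1169, 21]);
translate([1526, 0, 368]) cube([68, 1169, 21]);
translate([1679, 0, 368]) cube([68, 1169, 21]);


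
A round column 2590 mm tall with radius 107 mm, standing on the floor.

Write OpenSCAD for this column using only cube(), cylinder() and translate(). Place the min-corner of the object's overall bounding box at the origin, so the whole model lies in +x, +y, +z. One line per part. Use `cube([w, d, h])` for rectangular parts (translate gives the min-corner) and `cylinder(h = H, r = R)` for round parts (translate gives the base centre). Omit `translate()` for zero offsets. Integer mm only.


translate([107, 107, 0]) cylinder(h = 2590, r = 107);


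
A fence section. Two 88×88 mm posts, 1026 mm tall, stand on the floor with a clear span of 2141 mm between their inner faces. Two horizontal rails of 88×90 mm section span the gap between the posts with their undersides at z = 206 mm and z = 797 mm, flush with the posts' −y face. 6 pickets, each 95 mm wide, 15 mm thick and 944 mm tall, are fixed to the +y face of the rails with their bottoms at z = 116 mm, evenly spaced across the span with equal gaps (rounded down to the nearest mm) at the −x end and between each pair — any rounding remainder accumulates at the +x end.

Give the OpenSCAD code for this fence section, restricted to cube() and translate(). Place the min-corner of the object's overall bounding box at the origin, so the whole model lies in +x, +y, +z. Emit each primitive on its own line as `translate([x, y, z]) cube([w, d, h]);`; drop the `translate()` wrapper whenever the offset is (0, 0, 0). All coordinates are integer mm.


cube([88, 88, 1026]);
translate([2229, 0, 0]) cube([88, 88, 1026]);
translate([88, 0, 206]) cube([2141, 88, 90]);
translate([88, 0, 797]) cube([2141, 88, 90]);
translate([312, 88, 116]) cube([95, 15, 944]);
translate([631, 88, 116]) cube([95, 15, 944]);
translate([950, 88, 116]) cube([95, 15, 944]);
translate([1269, 88, 116]) cube([95, 15, 944]);
translate([1588, 88, 116]) cube([95, 15, 944]);
translate([1907, 88, 116]) cube([95, 15, 944]);


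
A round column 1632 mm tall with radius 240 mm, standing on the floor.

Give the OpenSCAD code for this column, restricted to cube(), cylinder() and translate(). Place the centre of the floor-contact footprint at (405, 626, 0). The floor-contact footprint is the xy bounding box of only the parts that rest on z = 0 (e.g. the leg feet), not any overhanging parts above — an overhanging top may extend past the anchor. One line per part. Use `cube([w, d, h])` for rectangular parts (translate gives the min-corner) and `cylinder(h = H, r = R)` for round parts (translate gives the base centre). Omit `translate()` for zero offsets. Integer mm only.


translate([405, 626, 0]) cylinder(h = 1632, r = 240);


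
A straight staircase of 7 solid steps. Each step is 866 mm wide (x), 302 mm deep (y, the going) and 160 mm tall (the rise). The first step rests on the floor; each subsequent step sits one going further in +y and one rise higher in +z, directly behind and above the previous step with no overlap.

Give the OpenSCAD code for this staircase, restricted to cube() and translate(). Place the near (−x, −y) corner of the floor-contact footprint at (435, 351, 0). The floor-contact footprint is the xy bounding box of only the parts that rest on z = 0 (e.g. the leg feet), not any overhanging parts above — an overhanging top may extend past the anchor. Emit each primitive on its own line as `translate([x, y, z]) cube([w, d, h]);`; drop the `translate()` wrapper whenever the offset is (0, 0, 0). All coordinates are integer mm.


translate([435, 351, 0]) cube([866, 302, 160]);
translate([435, 653, 160]) cube([866, 302, 160]);
translate([435, 955, 320]) cube([866, 302, 160]);
translate([435, 1257, 480]) cube([866, 302, 160]);
translate([435, 1559, 640]) cube([866, 302, 160]);
translate([435, 1861, 800]) cube([866, 302, 160]);
translate([435, 2163, 960]) cube([866, 302, 160]);


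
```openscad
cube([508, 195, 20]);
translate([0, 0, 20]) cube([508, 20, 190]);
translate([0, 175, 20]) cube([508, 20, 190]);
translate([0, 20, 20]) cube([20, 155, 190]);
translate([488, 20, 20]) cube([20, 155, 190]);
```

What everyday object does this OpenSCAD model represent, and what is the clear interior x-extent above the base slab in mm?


An open box. The internal width is 468 mm.

A 508×195 base slab with four walls standing on it — an open box. The base is 508 mm wide and the walls are 20 mm thick, so the internal width is 508 − 2 × 20 = 468 mm.


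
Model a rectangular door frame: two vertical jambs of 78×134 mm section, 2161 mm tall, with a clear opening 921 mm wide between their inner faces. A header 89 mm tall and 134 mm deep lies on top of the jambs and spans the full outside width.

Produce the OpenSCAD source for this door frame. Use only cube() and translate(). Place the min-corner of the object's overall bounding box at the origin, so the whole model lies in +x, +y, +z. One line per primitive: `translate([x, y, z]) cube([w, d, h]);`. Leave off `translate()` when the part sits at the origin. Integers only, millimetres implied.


cube([78, 134, 2161]);
translate([999, 0, 0]) cube([78, 134, 2161]);
translate([0, 0, 2161]) cube([1077, 134, 89]);


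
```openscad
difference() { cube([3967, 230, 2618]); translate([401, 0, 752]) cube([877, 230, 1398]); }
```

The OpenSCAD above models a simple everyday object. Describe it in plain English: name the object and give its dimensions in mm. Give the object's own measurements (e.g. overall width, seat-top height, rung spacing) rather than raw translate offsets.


A wall 3967 mm long (x), 230 mm thick (y), 2618 mm tall, with a rectangular window opening cut through it. The opening is 877 mm wide and 1398 mm tall; its sill is at z = 752 mm and its near (−x) edge is 401 mm from the wall's −x end. The opening passes through the full wall thickness.


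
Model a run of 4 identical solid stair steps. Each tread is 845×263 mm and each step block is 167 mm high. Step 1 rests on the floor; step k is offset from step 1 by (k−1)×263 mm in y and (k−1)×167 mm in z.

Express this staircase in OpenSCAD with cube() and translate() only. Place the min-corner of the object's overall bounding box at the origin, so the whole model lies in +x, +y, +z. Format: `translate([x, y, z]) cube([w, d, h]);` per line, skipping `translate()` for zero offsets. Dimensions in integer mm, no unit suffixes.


cube([845, 263, 167]);
translate([0, 263, 167]) cube([845, 263, 167]);
translate([0, 526, 334]) cube([845, 263, 167]);
translate([0, 789, 501]) cube([845, 263, 167]);


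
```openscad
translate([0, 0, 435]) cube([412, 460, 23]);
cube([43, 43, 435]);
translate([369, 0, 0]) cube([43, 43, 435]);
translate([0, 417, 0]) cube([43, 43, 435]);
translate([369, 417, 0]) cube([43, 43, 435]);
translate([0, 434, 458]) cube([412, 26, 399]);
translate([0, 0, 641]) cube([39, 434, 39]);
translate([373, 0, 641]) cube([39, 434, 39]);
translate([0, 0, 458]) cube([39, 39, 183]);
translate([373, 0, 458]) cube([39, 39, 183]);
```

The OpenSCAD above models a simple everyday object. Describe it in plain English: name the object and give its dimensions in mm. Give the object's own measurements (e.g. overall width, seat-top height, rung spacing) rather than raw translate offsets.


A chair. The seat is a 412×460×23 mm slab with its top at z = 458 mm, on four 43×43 mm corner legs (flush with the seat edges, standing on z = 0). A flat backrest 26 mm thick, 399 mm tall, spans the full seat width and rises from the seat top along its +y edge, rear face flush with the rear of the seat. Two armrests of 39×39 mm section run along each side from the seat's front edge to the front of the backrest, top faces 222 mm above the seat top and outer faces flush with the seat's x-edges; a 39×39 mm post under the front of each armrest stands on the seat at the front corner.
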